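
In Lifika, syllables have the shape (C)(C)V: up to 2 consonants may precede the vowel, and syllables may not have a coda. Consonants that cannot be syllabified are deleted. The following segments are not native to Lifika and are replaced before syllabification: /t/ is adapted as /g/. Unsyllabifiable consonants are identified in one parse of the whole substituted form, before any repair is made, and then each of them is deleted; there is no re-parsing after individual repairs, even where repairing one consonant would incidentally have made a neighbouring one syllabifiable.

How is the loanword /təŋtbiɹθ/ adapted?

gəgbi

Substitution: /t/ → /g/, giving /gəŋgbiɹθ/.
The consonants /ŋ/, /ɹ/, /θ/ cannot be parsed into a legal (C)(C)V syllable (no codas are permitted; onsets may contain at most 2 consonants).
Each unlicensed consonant is deleted: /ŋ/, /ɹ/, /θ/.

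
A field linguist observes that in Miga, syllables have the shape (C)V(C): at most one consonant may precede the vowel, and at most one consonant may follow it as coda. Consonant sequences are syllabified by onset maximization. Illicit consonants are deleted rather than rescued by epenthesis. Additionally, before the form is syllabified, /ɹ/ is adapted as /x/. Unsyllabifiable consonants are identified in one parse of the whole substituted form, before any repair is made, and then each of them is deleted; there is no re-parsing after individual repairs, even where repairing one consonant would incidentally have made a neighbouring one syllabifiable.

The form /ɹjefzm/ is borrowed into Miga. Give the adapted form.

jef

Substitution: /ɹ/ → /x/, giving /xjefzm/.
The consonants /x/, /z/, /m/ cannot be parsed into a legal (C)V(C) syllable (at most one coda consonant is licensed; onsets are limited to one consonant).
Deletion applies to /x/, /z/, /m/.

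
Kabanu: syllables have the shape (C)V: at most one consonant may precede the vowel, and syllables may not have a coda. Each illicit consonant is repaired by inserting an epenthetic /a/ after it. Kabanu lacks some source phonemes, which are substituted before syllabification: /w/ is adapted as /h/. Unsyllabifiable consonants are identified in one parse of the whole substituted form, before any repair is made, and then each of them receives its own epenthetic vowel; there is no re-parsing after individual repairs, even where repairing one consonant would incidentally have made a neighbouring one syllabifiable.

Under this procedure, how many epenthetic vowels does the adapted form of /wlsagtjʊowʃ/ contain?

6

After substitution the input is /hlsagtjʊohʃ/.
The unsyllabifiable consonants are /h/, /l/, /g/, /t/, /h/, /ʃ/; each receives one epenthetic vowel.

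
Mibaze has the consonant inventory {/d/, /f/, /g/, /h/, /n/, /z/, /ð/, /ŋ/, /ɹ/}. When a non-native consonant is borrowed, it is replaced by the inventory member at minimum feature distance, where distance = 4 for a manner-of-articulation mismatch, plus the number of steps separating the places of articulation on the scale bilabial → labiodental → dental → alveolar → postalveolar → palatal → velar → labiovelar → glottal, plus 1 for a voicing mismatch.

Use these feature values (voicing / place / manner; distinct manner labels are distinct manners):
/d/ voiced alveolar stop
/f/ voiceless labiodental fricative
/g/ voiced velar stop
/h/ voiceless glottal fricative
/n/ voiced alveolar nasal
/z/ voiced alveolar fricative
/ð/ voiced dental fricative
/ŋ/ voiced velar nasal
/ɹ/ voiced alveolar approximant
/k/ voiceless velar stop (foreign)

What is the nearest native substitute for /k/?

/g/ is closest: same manner (stop), place distance 0 (velar→velar), voicing differs (+1); total 1. Next closest is /d/ at distance 4.

g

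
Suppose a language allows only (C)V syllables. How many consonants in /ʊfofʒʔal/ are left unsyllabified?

3

The consonants /f/, /ʒ/, /l/ cannot be parsed into a legal (C)V syllable (no codas are permitted; onsets are limited to one consonant).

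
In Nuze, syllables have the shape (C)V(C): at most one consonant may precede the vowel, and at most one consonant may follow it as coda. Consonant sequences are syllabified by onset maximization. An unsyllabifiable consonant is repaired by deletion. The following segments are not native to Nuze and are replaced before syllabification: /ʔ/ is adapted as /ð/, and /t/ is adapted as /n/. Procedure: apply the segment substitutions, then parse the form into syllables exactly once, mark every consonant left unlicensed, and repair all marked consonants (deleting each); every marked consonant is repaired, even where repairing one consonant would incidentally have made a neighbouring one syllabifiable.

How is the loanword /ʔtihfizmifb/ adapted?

nihfizmif

Substitution: /ʔ/ → /ð/, /t/ → /n/, giving /ðnihfizmifb/.
The consonants /ð/, /b/ cannot be parsed into a legal (C)V(C) syllable (at most one coda consonant is licensed; onsets are limited to one consonant).
Each unlicensed consonant is deleted: /ð/, /b/.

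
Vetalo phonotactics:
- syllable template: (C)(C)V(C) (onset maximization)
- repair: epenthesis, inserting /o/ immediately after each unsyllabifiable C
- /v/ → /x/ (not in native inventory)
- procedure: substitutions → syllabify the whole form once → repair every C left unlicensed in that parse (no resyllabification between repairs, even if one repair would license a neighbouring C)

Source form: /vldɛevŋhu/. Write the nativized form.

xoldɛexŋhu

Substitution: /v/ → /x/, giving /xldɛexŋhu/.
Under (C)(C)V(C), the unsyllabifiable consonants are /x/ (at most one coda consonant is licensed; onsets may contain at most 2 consonants).
Inserting the epenthetic vowel yields /x/ → /xo/.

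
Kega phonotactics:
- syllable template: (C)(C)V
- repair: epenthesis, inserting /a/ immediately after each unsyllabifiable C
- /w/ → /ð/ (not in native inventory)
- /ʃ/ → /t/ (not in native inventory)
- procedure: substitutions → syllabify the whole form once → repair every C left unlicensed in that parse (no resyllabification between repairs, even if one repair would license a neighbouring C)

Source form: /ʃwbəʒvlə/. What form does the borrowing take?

Substitution: /ʃ/ → /t/, /w/ → /ð/, giving /tðbəʒvlə/.
The consonants /t/, /ʒ/ cannot be parsed into a legal (C)(C)V syllable (no codas are permitted; onsets may contain at most 2 consonants).
Inserting the epenthetic vowel yields /t/ → /ta/, /ʒ/ → /ʒa/.

taðbəʒavlə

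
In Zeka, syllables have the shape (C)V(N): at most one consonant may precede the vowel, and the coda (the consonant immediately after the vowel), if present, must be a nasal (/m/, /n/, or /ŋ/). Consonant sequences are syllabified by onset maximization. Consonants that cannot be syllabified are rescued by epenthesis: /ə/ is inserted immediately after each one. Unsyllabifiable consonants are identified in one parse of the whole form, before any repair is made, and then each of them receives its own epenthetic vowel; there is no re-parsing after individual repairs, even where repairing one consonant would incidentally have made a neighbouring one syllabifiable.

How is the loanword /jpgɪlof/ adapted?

jəpəgɪlofə

The consonants /j/, /p/, /f/ cannot be parsed into a legal (C)V(N) syllable (only a nasal (/m/, /n/, or /ŋ/) is licensed in coda position; onsets are limited to one consonant).
Epenthesis after each stranded consonant: /j/ → /jə/, /p/ → /pə/, /f/ → /fə/.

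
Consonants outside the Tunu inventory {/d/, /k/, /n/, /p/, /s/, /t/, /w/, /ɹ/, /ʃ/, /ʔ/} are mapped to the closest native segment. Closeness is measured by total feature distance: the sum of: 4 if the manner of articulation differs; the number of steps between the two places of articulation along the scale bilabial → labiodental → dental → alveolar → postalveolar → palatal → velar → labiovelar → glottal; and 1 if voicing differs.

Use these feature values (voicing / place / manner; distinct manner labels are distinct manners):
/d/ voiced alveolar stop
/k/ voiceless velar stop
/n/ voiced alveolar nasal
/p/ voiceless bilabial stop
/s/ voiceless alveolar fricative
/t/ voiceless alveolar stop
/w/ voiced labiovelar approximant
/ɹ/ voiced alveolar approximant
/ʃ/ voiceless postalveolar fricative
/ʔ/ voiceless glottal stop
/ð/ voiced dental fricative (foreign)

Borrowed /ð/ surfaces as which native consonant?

/s/ is closest: same manner (fricative), place distance 1 (dental→alveolar), voicing differs (+1); total 2. Next closest is /ʃ/ at distance 3.

s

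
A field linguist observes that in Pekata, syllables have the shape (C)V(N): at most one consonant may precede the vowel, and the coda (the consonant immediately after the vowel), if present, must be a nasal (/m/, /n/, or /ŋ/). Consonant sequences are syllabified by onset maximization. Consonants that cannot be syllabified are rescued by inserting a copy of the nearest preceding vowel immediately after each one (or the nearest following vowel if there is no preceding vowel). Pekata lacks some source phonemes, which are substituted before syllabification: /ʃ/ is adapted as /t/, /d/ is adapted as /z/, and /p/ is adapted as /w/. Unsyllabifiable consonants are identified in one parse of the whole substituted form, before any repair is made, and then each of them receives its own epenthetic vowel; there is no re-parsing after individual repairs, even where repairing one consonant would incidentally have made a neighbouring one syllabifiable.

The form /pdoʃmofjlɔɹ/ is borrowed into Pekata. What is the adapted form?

wozotomofojolɔɹɔ

Substitution: /p/ → /w/, /d/ → /z/, /ʃ/ → /t/, giving /wzotmofjlɔɹ/.
The consonants /w/, /t/, /f/, /j/, /ɹ/ cannot be parsed into a legal (C)V(N) syllable (only a nasal (/m/, /n/, or /ŋ/) is licensed in coda position; onsets are limited to one consonant).
Each unlicensed consonant becomes the onset of a new syllable: /w/ → /wo/, /t/ → /to/, /f/ → /fo/, /j/ → /jo/, /ɹ/ → /ɹɔ/.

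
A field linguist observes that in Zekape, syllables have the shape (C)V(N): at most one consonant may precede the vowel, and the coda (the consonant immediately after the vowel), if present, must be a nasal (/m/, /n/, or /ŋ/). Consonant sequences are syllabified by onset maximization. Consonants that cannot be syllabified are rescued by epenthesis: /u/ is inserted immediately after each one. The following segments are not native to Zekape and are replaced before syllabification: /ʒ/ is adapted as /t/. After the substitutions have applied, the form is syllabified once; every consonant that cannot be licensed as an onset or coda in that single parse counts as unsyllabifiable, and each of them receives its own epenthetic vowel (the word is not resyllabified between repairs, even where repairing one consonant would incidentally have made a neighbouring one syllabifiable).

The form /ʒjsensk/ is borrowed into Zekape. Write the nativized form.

Substitution: /ʒ/ → /t/, giving /tjsensk/.
Under (C)V(N), the unsyllabifiable consonants are /t/, /j/, /s/, /k/ (only a nasal (/m/, /n/, or /ŋ/) is licensed in coda position; onsets are limited to one consonant).
Epenthesis after each stranded consonant: /t/ → /tu/, /j/ → /ju/, /s/ → /su/, /k/ → /ku/.

tujusensuku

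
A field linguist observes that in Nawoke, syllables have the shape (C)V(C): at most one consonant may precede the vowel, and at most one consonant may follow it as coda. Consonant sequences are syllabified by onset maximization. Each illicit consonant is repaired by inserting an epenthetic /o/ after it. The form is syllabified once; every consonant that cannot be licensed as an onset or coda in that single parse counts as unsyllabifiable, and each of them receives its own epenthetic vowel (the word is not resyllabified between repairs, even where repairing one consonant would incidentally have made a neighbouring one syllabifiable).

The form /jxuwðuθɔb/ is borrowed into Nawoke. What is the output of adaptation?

joxuwðuθɔb

The consonants /j/ cannot be parsed into a legal (C)V(C) syllable (at most one coda consonant is licensed; onsets are limited to one consonant).
Inserting the epenthetic vowel yields /j/ → /jo/.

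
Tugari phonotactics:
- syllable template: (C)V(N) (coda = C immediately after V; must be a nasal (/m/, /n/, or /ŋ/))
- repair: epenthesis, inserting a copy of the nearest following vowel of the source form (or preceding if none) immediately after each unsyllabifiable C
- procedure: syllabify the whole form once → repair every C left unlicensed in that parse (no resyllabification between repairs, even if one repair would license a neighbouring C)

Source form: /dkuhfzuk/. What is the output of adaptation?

Under (C)V(N), the unsyllabifiable consonants are /d/, /h/, /f/, /k/ (only a nasal (/m/, /n/, or /ŋ/) is licensed in coda position; onsets are limited to one consonant).
Epenthesis after each stranded consonant: /d/ → /du/, /h/ → /hu/, /f/ → /fu/, /k/ → /ku/.

dukuhufuzuku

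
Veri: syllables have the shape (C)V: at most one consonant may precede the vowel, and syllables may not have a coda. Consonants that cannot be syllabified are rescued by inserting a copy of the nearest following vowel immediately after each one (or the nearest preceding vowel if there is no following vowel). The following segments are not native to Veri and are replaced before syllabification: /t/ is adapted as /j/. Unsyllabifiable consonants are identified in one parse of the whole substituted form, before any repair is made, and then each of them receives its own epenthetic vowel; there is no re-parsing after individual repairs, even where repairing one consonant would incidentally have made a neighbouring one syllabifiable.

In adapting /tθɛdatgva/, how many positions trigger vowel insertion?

3

After substitution the input is /jθɛdajgva/.
The unsyllabifiable consonants are /j/, /j/, /g/; each receives one epenthetic vowel.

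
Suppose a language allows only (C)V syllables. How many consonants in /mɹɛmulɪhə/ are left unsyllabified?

Syllabifying with onset maximization leaves /m/ stranded (no codas are permitted; onsets are limited to one consonant).

1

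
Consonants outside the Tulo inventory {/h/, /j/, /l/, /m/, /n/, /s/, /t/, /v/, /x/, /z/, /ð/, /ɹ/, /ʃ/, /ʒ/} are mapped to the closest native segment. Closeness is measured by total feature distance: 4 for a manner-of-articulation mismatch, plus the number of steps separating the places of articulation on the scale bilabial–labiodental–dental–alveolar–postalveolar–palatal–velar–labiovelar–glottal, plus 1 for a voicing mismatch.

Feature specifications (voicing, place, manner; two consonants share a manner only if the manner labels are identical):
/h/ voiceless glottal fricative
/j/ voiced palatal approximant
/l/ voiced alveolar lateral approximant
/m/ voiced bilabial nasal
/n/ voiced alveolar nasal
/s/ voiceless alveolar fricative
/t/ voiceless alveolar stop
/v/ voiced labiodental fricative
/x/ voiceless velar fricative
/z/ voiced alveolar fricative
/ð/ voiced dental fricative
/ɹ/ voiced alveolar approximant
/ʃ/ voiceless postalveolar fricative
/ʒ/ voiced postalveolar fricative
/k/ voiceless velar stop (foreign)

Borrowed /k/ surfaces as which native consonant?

t

/t/ is closest: same manner (stop), place distance 3 (velar→alveolar), same voicing; total 3. Next closest is /x/ at distance 4.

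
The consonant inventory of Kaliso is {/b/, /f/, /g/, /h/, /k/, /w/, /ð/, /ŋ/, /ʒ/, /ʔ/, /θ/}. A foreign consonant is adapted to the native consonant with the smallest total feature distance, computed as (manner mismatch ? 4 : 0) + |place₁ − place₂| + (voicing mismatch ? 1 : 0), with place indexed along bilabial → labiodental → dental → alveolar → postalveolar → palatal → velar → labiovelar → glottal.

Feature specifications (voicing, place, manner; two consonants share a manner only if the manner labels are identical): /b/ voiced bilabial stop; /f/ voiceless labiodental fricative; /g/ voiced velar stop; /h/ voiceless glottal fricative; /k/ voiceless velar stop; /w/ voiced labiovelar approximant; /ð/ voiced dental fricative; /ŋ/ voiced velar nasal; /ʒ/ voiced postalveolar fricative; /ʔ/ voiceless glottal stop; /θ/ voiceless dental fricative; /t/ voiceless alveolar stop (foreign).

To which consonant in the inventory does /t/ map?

k

/k/ is closest: same manner (stop), place distance 3 (alveolar→velar), same voicing; total 3. Next closest is /b/ at distance 4.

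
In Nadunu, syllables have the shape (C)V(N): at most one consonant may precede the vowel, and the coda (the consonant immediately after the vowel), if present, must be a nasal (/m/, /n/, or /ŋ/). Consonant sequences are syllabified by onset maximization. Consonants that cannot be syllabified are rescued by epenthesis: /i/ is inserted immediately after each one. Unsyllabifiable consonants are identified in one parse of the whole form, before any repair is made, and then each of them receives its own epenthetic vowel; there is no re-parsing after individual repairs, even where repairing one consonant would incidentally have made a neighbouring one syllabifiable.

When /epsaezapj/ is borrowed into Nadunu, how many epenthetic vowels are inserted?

3

The unsyllabifiable consonants are /p/, /p/, /j/; each receives one epenthetic vowel.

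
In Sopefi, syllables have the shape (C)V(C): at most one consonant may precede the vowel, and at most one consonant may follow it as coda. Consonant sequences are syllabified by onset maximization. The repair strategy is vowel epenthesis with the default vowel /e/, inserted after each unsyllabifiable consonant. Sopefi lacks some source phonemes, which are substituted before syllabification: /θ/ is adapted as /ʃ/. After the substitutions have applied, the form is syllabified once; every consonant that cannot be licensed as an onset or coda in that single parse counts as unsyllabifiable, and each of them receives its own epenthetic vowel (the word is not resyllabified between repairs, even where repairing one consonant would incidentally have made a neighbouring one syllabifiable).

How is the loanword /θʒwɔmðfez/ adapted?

ʃeʒewɔmðefez

Substitution: /θ/ → /ʃ/, giving /ʃʒwɔmðfez/.
Under (C)V(C), the unsyllabifiable consonants are /ʃ/, /ʒ/, /ð/ (at most one coda consonant is licensed; onsets are limited to one consonant).
Each unlicensed consonant becomes the onset of a new syllable: /ʃ/ → /ʃe/, /ʒ/ → /ʒe/, /ð/ → /ðe/.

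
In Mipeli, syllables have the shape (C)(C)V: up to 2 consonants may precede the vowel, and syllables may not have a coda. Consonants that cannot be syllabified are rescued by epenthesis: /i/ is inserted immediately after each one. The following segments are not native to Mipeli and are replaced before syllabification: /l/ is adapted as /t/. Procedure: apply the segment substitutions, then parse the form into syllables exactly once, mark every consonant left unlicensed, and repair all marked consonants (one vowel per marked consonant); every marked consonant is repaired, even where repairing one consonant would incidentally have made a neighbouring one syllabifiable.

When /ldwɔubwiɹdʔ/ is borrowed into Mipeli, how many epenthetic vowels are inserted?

After substitution the input is /tdwɔubwiɹdʔ/.
The unsyllabifiable consonants are /t/, /ɹ/, /d/, /ʔ/; each receives one epenthetic vowel.

4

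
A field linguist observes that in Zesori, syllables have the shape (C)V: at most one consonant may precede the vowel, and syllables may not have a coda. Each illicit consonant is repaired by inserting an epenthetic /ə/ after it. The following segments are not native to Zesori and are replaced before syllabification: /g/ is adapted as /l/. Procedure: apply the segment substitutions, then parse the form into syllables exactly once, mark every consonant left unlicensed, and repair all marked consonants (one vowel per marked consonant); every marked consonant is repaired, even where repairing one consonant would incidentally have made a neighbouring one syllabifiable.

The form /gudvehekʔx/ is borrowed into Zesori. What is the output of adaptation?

ludəvehekəʔəxə

Substitution: /g/ → /l/, giving /ludvehekʔx/.
Syllabifying with onset maximization leaves /d/, /k/, /ʔ/, /x/ stranded (no codas are permitted; onsets are limited to one consonant).
Inserting the epenthetic vowel yields /d/ → /də/, /k/ → /kə/, /ʔ/ → /ʔə/, /x/ → /xə/.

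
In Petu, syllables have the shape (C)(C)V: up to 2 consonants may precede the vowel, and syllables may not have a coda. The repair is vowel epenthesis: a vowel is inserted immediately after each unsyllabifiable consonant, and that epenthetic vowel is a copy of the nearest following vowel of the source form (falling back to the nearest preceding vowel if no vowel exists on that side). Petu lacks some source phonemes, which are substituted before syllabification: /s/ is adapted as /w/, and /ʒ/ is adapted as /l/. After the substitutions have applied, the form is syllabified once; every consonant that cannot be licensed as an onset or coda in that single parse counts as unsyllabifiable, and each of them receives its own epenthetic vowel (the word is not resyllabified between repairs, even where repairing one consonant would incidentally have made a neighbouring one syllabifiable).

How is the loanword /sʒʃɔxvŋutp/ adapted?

Substitution: /s/ → /w/, /ʒ/ → /l/, giving /wlʃɔxvŋutp/.
Syllabifying with onset maximization leaves /w/, /x/, /t/, /p/ stranded (no codas are permitted; onsets may contain at most 2 consonants).
Inserting the epenthetic vowel yields /w/ → /wɔ/, /x/ → /xu/, /t/ → /tu/, /p/ → /pu/.

wɔlʃɔxuvŋutupu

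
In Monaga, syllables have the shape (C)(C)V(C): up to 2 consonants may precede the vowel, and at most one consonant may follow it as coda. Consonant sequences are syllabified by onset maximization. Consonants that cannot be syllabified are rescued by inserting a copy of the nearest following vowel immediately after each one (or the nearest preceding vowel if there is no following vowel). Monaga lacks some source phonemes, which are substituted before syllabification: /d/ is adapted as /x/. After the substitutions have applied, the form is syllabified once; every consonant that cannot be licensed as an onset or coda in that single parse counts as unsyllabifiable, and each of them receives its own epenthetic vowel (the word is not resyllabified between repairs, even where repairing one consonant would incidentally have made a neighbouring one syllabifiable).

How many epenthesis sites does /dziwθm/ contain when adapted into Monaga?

2

After substitution the input is /xziwθm/.
The unsyllabifiable consonants are /θ/, /m/; each receives one epenthetic vowel.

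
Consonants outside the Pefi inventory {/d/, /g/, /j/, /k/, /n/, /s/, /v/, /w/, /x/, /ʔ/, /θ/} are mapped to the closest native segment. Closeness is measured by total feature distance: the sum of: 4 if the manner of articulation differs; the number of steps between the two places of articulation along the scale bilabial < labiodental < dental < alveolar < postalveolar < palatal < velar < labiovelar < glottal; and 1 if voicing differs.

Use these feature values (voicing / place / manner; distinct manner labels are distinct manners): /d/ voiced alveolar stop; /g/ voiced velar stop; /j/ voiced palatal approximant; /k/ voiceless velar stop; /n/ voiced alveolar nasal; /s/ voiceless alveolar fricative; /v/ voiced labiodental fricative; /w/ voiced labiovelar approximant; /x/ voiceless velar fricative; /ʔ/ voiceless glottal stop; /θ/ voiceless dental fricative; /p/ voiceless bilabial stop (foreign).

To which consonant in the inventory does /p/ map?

d

/d/ is closest: same manner (stop), place distance 3 (bilabial→alveolar), voicing differs (+1); total 4. Next closest is /k/ at distance 6.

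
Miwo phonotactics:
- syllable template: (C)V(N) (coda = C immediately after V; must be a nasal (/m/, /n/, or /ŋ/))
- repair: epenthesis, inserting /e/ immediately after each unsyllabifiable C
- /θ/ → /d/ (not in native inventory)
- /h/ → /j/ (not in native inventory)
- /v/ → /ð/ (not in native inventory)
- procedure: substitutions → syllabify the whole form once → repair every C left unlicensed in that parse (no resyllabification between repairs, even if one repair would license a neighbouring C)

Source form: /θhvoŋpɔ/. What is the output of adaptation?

dejeðoŋpɔ

Substitution: /θ/ → /d/, /h/ → /j/, /v/ → /ð/, giving /djðoŋpɔ/.
The consonants /d/, /j/ cannot be parsed into a legal (C)V(N) syllable (only a nasal (/m/, /n/, or /ŋ/) is licensed in coda position; onsets are limited to one consonant).
Inserting the epenthetic vowel yields /d/ → /de/, /j/ → /je/.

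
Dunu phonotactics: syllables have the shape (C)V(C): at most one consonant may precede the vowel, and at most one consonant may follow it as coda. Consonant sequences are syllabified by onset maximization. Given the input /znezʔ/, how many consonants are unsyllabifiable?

2

The consonants /z/, /ʔ/ cannot be parsed into a legal (C)V(C) syllable (at most one coda consonant is licensed; onsets are limited to one consonant).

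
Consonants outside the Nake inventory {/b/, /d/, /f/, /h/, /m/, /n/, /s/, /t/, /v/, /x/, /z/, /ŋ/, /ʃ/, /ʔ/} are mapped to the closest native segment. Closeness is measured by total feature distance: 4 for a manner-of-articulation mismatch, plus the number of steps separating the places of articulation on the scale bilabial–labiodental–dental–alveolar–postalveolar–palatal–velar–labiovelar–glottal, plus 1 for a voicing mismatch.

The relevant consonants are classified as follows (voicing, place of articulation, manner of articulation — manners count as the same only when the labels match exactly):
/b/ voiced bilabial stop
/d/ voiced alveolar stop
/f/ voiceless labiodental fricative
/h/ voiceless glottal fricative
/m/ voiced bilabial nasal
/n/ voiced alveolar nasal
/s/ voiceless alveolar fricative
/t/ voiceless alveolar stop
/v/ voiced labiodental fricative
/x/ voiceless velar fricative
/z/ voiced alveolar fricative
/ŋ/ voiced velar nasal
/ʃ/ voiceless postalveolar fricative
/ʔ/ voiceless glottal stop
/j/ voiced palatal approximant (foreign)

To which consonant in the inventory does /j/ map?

ŋ

/ŋ/ is closest: manner differs (approximant→nasal, +4), place distance 1 (palatal→velar), same voicing; total 5. Next closest is /d/ at distance 6.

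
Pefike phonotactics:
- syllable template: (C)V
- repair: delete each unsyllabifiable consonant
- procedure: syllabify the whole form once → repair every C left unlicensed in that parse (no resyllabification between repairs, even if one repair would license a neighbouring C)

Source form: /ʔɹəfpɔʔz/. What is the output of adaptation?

ɹəpɔ

The consonants /ʔ/, /f/, /ʔ/, /z/ cannot be parsed into a legal (C)V syllable (no codas are permitted; onsets are limited to one consonant).
Each unlicensed consonant is deleted: /ʔ/, /f/, /ʔ/, /z/.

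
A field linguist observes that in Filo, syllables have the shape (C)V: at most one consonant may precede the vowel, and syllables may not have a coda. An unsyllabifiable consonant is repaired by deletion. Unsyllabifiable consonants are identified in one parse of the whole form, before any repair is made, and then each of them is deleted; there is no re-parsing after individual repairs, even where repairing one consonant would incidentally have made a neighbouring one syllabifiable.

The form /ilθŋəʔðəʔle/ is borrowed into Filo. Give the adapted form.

The consonants /l/, /θ/, /ʔ/, /ʔ/ cannot be parsed into a legal (C)V syllable (no codas are permitted; onsets are limited to one consonant).
Each unlicensed consonant is deleted: /l/, /θ/, /ʔ/, /ʔ/.

iŋəðəle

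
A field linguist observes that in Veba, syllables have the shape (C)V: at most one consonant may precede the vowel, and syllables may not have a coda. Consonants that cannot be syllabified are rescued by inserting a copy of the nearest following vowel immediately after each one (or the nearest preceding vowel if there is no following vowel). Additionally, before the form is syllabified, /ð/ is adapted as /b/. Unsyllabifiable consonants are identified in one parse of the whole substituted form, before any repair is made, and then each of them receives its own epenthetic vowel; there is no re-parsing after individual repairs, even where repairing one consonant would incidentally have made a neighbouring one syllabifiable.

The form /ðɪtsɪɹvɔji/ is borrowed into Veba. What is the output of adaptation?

Substitution: /ð/ → /b/, giving /bɪtsɪɹvɔji/.
Under (C)V, the unsyllabifiable consonants are /t/, /ɹ/ (no codas are permitted; onsets are limited to one consonant).
Inserting the epenthetic vowel yields /t/ → /tɪ/, /ɹ/ → /ɹɔ/.

bɪtɪsɪɹɔvɔji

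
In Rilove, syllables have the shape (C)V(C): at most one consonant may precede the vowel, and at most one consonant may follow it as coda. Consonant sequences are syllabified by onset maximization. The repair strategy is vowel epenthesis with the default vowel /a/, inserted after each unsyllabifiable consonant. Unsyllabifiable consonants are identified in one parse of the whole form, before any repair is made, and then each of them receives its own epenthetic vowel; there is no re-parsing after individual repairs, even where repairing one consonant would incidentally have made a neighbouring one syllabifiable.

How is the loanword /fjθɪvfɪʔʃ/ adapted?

fajaθɪvfɪʔʃa

Syllabifying with onset maximization leaves /f/, /j/, /ʃ/ stranded (at most one coda consonant is licensed; onsets are limited to one consonant).
Epenthesis after each stranded consonant: /f/ → /fa/, /j/ → /ja/, /ʃ/ → /ʃa/.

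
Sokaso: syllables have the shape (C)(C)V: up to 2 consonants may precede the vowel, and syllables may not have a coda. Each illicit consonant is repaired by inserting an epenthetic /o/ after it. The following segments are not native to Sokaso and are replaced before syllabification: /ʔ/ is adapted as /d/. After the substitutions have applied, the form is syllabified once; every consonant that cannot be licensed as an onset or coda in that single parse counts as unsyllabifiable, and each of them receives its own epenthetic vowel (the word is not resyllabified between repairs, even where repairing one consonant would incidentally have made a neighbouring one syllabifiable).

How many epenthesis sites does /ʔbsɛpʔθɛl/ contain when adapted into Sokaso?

After substitution the input is /dbsɛpdθɛl/.
The unsyllabifiable consonants are /d/, /p/, /l/; each receives one epenthetic vowel.

3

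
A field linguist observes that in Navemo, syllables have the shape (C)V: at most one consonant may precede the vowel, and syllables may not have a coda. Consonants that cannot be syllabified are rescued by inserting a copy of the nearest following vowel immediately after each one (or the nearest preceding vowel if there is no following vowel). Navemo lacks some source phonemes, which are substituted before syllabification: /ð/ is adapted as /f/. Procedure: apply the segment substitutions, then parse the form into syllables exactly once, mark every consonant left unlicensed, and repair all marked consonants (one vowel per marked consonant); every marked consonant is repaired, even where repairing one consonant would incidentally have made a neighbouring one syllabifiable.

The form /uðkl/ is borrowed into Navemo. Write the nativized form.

Substitution: /ð/ → /f/, giving /ufkl/.
Syllabifying with onset maximization leaves /f/, /k/, /l/ stranded (no codas are permitted; onsets are limited to one consonant).
Epenthesis after each stranded consonant: /f/ → /fu/, /k/ → /ku/, /l/ → /lu/.

ufukulu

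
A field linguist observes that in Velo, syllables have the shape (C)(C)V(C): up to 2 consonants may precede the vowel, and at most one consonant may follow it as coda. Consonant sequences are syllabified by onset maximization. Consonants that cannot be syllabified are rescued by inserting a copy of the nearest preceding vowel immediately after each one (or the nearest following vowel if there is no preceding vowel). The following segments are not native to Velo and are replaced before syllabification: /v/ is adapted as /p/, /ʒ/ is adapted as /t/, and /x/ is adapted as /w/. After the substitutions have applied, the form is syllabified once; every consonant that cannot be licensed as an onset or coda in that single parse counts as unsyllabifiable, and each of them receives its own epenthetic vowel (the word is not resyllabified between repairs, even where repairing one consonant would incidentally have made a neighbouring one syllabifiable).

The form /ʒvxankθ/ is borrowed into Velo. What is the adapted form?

Substitution: /ʒ/ → /t/, /v/ → /p/, /x/ → /w/, giving /tpwankθ/.
Syllabifying with onset maximization leaves /t/, /k/, /θ/ stranded (at most one coda consonant is licensed; onsets may contain at most 2 consonants).
Each unlicensed consonant becomes the onset of a new syllable: /t/ → /ta/, /k/ → /ka/, /θ/ → /θa/.

tapwankaθa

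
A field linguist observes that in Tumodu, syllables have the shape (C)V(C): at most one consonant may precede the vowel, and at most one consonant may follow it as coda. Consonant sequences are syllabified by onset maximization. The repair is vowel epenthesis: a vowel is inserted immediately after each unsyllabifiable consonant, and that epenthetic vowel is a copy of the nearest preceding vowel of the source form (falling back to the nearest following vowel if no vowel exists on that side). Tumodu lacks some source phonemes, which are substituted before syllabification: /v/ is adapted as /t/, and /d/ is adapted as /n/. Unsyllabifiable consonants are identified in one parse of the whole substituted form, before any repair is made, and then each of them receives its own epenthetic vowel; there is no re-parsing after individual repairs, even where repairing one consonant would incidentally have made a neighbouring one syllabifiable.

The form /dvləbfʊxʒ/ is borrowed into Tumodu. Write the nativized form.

Substitution: /d/ → /n/, /v/ → /t/, giving /ntləbfʊxʒ/.
The consonants /n/, /t/, /ʒ/ cannot be parsed into a legal (C)V(C) syllable (at most one coda consonant is licensed; onsets are limited to one consonant).
Inserting the epenthetic vowel yields /n/ → /nə/, /t/ → /tə/, /ʒ/ → /ʒʊ/.

nətələbfʊxʒʊ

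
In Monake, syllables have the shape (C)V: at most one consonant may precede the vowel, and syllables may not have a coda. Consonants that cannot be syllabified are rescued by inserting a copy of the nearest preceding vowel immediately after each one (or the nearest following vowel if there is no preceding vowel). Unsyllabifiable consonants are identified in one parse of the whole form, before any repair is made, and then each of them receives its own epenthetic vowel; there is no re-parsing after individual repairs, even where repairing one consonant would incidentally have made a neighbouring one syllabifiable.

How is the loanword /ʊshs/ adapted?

The consonants /s/, /h/, /s/ cannot be parsed into a legal (C)V syllable (no codas are permitted; onsets are limited to one consonant).
Epenthesis after each stranded consonant: /s/ → /sʊ/, /h/ → /hʊ/, /s/ → /sʊ/.

ʊsʊhʊsʊ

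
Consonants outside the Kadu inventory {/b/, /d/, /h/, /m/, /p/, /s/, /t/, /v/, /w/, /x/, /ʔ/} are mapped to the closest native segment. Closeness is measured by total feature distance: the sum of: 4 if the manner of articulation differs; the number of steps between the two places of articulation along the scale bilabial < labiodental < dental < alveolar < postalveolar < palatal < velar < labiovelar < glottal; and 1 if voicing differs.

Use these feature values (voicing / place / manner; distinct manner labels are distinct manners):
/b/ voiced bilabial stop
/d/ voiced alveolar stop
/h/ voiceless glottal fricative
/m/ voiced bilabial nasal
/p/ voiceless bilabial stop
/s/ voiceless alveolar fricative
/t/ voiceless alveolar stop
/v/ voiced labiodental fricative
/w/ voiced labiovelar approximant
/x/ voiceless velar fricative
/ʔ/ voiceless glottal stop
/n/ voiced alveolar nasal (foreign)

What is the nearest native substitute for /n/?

/m/ is closest: same manner (nasal), place distance 3 (alveolar→bilabial), same voicing; total 3. Next closest is /d/ at distance 4.

m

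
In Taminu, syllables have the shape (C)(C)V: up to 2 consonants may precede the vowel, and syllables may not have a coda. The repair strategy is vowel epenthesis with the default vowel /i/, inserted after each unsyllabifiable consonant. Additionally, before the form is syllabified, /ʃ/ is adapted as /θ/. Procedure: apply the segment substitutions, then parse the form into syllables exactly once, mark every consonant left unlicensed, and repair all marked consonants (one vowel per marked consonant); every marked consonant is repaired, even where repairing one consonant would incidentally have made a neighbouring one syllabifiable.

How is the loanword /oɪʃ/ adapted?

oɪθi

Substitution: /ʃ/ → /θ/, giving /oɪθ/.
The consonants /θ/ cannot be parsed into a legal (C)(C)V syllable (no codas are permitted; onsets may contain at most 2 consonants).
Epenthesis after each stranded consonant: /θ/ → /θi/.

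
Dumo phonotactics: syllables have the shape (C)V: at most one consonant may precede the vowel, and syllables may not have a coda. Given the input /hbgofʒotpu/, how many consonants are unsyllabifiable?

Syllabifying with onset maximization leaves /h/, /b/, /f/, /t/ stranded (no codas are permitted; onsets are limited to one consonant).

4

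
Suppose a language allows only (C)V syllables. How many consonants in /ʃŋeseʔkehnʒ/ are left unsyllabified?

Syllabifying with onset maximization leaves /ʃ/, /ʔ/, /h/, /n/, /ʒ/ stranded (no codas are permitted; onsets are limited to one consonant).

5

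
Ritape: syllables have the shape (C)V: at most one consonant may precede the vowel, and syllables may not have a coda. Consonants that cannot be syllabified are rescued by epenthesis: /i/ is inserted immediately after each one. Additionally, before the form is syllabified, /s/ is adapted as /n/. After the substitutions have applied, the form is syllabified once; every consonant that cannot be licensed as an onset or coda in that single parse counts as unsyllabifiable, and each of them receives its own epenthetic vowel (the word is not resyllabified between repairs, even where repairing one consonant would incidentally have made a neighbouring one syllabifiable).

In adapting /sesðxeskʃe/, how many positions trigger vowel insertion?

4

After substitution the input is /nenðxenkʃe/.
The unsyllabifiable consonants are /n/, /ð/, /n/, /k/; each receives one epenthetic vowel.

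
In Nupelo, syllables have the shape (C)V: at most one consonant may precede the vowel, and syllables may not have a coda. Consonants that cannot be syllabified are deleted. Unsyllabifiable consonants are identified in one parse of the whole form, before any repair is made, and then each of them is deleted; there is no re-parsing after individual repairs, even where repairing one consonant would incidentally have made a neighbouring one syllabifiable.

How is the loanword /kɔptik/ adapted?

Under (C)V, the unsyllabifiable consonants are /p/, /k/ (no codas are permitted; onsets are limited to one consonant).
Deletion applies to /p/, /k/.

kɔti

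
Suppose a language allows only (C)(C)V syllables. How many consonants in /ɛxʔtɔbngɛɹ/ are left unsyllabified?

3

Syllabifying with onset maximization leaves /x/, /b/, /ɹ/ stranded (no codas are permitted; onsets may contain at most 2 consonants).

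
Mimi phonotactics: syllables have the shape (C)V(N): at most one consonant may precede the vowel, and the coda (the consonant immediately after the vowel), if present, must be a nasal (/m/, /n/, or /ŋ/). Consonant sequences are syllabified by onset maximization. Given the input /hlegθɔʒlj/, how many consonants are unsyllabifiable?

5

The consonants /h/, /g/, /ʒ/, /l/, /j/ cannot be parsed into a legal (C)V(N) syllable (only a nasal (/m/, /n/, or /ŋ/) is licensed in coda position; onsets are limited to one consonant).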